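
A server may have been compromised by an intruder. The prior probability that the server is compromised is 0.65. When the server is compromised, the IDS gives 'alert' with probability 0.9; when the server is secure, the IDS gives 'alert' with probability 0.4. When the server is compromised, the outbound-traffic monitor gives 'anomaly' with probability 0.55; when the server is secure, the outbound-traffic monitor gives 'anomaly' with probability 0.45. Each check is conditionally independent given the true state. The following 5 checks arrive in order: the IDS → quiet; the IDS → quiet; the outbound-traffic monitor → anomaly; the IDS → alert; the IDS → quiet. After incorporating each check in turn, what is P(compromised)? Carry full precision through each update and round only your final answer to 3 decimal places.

After the IDS='quiet': P(compromised) = 0.1·0.6500 / (0.1·0.6500 + 0.6·0.3500) ≈ 0.2364
After the IDS='quiet': P(compromised) = 0.1·0.2364 / (0.1·0.2364 + 0.6·0.7636) ≈ 0.0491
After the outbound-traffic monitor='anomaly': P(compromised) = 0.55·0.0491 / (0.55·0.0491 + 0.45·0.9509) ≈ 0.0593
After the IDS='alert': P(compromised) = 0.9·0.0593 / (0.9·0.0593 + 0.4·0.9407) ≈ 0.1242
After the IDS='quiet': P(compromised) = 0.1·0.1242 / (0.1·0.1242 + 0.6·0.8758) ≈ 0.0231

0.023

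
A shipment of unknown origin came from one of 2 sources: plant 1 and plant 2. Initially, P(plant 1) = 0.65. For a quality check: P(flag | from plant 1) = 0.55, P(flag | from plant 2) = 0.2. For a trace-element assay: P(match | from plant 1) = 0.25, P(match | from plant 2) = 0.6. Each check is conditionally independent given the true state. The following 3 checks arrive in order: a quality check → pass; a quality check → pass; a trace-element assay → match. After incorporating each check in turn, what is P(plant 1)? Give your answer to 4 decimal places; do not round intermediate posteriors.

Each posterior becomes the prior for the next update.
After a quality check='pass': P(plant 1) = 0.45·0.6500 / (0.45·0.6500 + 0.8·0.3500) ≈ 0.5109
After a quality check='pass': P(plant 1) = 0.45·0.5109 / (0.45·0.5109 + 0.8·0.4891) ≈ 0.3701
After a trace-element assay='match': P(plant 1) = 0.25·0.3701 / (0.25·0.3701 + 0.6·0.6299) ≈ 0.1967

0.1967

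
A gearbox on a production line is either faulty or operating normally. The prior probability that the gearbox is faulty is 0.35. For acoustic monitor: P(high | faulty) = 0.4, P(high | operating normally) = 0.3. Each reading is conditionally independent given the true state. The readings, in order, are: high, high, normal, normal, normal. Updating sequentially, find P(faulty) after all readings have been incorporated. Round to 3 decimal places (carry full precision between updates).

Each posterior becomes the prior for the next update.
After 'high': P(faulty) = 0.4·0.3500 / (0.4·0.3500 + 0.3·0.6500) ≈ 0.4179
After 'high': P(faulty) = 0.4·0.4179 / (0.4·0.4179 + 0.3·0.5821) ≈ 0.4891
After 'normal': P(faulty) = 0.6·0.4891 / (0.6·0.4891 + 0.7·0.5109) ≈ 0.4507
After 'normal': P(faulty) = 0.6·0.4507 / (0.6·0.4507 + 0.7·0.5493) ≈ 0.4129
After 'normal': P(faulty) = 0.6·0.4129 / (0.6·0.4129 + 0.7·0.5871) ≈ 0.3761

0.376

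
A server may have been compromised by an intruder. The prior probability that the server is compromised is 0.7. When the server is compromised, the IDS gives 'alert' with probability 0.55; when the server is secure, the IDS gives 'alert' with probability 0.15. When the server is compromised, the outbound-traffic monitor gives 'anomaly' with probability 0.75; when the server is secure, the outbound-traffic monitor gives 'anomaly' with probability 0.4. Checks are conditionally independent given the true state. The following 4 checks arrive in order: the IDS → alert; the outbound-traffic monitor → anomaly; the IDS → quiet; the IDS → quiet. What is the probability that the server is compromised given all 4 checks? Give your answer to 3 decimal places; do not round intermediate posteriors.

After the IDS='alert': P(compromised) = 0.55·0.7000 / (0.55·0.7000 + 0.15·0.3000) ≈ 0.8953
After the outbound-traffic monitor='anomaly': P(compromised) = 0.75·0.8953 / (0.75·0.8953 + 0.4·0.1047) ≈ 0.9413
After the IDS='quiet': P(compromised) = 0.45·0.9413 / (0.45·0.9413 + 0.85·0.0587) ≈ 0.8947
After the IDS='quiet': P(compromised) = 0.45·0.8947 / (0.45·0.8947 + 0.85·0.1053) ≈ 0.8181

0.818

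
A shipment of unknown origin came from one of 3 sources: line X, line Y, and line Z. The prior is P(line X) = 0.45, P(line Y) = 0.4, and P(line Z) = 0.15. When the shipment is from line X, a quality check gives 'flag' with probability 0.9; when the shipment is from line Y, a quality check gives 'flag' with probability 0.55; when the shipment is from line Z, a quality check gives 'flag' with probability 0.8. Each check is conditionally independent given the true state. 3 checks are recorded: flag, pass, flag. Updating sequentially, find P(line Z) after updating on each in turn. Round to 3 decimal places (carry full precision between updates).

0.174

After 'flag': normaliser = 0.9·0.4500 + 0.55·0.4000 + 0.8·0.1500; P(line X) ≈ 0.5436, P(line Y) ≈ 0.2953, P(line Z) ≈ 0.1611
After 'pass': normaliser = 0.1·0.5436 + 0.45·0.2953 + 0.2·0.1611; P(line X) ≈ 0.2477, P(line Y) ≈ 0.6055, P(line Z) ≈ 0.1468
After 'flag': normaliser = 0.9·0.2477 + 0.55·0.6055 + 0.8·0.1468; P(line X) ≈ 0.3311, P(line Y) ≈ 0.4946, P(line Z) ≈ 0.1744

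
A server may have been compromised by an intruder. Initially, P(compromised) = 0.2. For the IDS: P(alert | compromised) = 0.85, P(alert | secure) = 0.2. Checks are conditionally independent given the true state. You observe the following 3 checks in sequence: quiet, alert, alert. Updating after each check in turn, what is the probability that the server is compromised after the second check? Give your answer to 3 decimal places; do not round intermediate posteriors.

0.166

Apply Bayes' rule sequentially, carrying P(compromised) forward.
After 'quiet': P(compromised) = 0.15·0.2000 / (0.15·0.2000 + 0.8·0.8000) ≈ 0.0448
After 'alert': P(compromised) = 0.85·0.0448 / (0.85·0.0448 + 0.2·0.9552) ≈ 0.1661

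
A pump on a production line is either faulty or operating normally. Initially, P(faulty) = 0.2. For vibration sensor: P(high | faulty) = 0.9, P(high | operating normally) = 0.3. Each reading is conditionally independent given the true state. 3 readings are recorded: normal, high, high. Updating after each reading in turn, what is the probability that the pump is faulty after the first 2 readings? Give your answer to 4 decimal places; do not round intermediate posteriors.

0.0968

After 'normal': P(faulty) = 0.1·0.2000 / (0.1·0.2000 + 0.7·0.8000) ≈ 0.0345
After 'high': P(faulty) = 0.9·0.0345 / (0.9·0.0345 + 0.3·0.9655) ≈ 0.0968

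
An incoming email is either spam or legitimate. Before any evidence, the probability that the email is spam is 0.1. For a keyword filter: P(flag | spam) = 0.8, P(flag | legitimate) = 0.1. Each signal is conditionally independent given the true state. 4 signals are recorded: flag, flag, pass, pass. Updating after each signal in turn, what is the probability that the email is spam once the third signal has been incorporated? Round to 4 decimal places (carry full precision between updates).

After 'flag': P(spam) = 0.8·0.1000 / (0.8·0.1000 + 0.1·0.9000) ≈ 0.4706
After 'flag': P(spam) = 0.8·0.4706 / (0.8·0.4706 + 0.1·0.5294) ≈ 0.8767
After 'pass': P(spam) = 0.2·0.8767 / (0.2·0.8767 + 0.9·0.1233) ≈ 0.6124

0.6124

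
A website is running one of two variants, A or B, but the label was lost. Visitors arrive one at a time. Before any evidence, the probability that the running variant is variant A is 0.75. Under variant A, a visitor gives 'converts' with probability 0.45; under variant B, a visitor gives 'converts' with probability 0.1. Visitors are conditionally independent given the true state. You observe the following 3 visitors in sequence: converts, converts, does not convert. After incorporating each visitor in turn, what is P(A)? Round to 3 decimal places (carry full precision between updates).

0.974

Each posterior becomes the prior for the next update.
After 'converts': P(A) = 0.45·0.7500 / (0.45·0.7500 + 0.1·0.2500) ≈ 0.9310
After 'converts': P(A) = 0.45·0.9310 / (0.45·0.9310 + 0.1·0.0690) ≈ 0.9838
After 'does not convert': P(A) = 0.55·0.9838 / (0.55·0.9838 + 0.9·0.0162) ≈ 0.9738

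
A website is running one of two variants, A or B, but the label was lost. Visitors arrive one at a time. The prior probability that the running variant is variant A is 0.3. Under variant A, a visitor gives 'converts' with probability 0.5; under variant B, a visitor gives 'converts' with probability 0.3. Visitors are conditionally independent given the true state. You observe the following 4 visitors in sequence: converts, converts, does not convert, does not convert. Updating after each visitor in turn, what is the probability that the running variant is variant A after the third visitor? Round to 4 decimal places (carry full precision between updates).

After 'converts': P(A) = 0.5·0.3000 / (0.5·0.3000 + 0.3·0.7000) ≈ 0.4167
After 'converts': P(A) = 0.5·0.4167 / (0.5·0.4167 + 0.3·0.5833) ≈ 0.5435
After 'does not convert': P(A) = 0.5·0.5435 / (0.5·0.5435 + 0.7·0.4565) ≈ 0.4596

0.4596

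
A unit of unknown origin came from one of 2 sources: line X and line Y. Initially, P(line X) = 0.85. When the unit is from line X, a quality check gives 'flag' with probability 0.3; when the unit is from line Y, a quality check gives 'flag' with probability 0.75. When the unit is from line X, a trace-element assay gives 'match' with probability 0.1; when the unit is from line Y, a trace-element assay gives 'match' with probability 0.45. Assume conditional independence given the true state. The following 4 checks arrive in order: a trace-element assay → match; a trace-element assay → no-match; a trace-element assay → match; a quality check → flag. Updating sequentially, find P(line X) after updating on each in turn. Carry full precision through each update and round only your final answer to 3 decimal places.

0.155

After a trace-element assay='match': P(line X) = 0.1·0.8500 / (0.1·0.8500 + 0.45·0.1500) ≈ 0.5574
After a trace-element assay='no-match': P(line X) = 0.9·0.5574 / (0.9·0.5574 + 0.55·0.4426) ≈ 0.6733
After a trace-element assay='match': P(line X) = 0.1·0.6733 / (0.1·0.6733 + 0.45·0.3267) ≈ 0.3141
After a quality check='flag': P(line X) = 0.3·0.3141 / (0.3·0.3141 + 0.75·0.6859) ≈ 0.1548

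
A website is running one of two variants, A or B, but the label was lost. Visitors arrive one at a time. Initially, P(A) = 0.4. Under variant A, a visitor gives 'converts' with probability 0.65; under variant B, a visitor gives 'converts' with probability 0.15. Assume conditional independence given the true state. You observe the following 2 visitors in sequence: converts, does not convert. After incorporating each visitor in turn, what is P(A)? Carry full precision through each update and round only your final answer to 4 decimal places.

After 'converts': P(A) = 0.65·0.4000 / (0.65·0.4000 + 0.15·0.6000) ≈ 0.7429
After 'does not convert': P(A) = 0.35·0.7429 / (0.35·0.7429 + 0.85·0.2571) ≈ 0.5433

0.5433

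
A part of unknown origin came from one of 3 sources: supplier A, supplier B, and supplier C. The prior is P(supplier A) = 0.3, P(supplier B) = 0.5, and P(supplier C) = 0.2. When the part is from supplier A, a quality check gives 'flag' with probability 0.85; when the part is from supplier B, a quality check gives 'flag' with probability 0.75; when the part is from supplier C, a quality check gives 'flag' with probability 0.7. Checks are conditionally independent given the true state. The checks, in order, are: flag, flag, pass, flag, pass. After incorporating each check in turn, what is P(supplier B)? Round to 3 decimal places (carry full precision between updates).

After 'flag': normaliser = 0.85·0.3000 + 0.75·0.5000 + 0.7·0.2000; P(supplier A) ≈ 0.3312, P(supplier B) ≈ 0.4870, P(supplier C) ≈ 0.1818
After 'flag': normaliser = 0.85·0.3312 + 0.75·0.4870 + 0.7·0.1818; P(supplier A) ≈ 0.3637, P(supplier B) ≈ 0.4719, P(supplier C) ≈ 0.1644
After 'pass': normaliser = 0.15·0.3637 + 0.25·0.4719 + 0.3·0.1644; P(supplier A) ≈ 0.2459, P(supplier B) ≈ 0.5318, P(supplier C) ≈ 0.2223
After 'flag': normaliser = 0.85·0.2459 + 0.75·0.5318 + 0.7·0.2223; P(supplier A) ≈ 0.2738, P(supplier B) ≈ 0.5224, P(supplier C) ≈ 0.2039
After 'pass': normaliser = 0.15·0.2738 + 0.25·0.5224 + 0.3·0.2039; P(supplier A) ≈ 0.1764, P(supplier B) ≈ 0.5609, P(supplier C) ≈ 0.2627

0.561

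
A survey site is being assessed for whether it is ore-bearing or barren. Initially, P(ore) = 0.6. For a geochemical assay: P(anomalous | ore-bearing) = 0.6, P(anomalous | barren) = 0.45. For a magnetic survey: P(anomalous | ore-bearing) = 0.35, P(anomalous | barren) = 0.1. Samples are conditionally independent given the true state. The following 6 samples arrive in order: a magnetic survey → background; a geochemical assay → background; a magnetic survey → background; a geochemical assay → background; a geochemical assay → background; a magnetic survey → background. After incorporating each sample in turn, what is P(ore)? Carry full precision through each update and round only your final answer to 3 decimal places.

0.179

After a magnetic survey='background': P(ore) = 0.65·0.6000 / (0.65·0.6000 + 0.9·0.4000) ≈ 0.5200
After a geochemical assay='background': P(ore) = 0.4·0.5200 / (0.4·0.5200 + 0.55·0.4800) ≈ 0.4407
After a magnetic survey='background': P(ore) = 0.65·0.4407 / (0.65·0.4407 + 0.9·0.5593) ≈ 0.3627
After a geochemical assay='background': P(ore) = 0.4·0.3627 / (0.4·0.3627 + 0.55·0.6373) ≈ 0.2927
After a geochemical assay='background': P(ore) = 0.4·0.2927 / (0.4·0.2927 + 0.55·0.7073) ≈ 0.2313
After a magnetic survey='background': P(ore) = 0.65·0.2313 / (0.65·0.2313 + 0.9·0.7687) ≈ 0.1786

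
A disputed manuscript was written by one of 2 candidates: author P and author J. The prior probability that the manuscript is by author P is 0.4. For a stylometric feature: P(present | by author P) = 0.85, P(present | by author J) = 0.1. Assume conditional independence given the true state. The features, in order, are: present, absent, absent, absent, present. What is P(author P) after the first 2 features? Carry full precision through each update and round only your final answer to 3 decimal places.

0.486

Each posterior becomes the prior for the next update.
After 'present': P(author P) = 0.85·0.4000 / (0.85·0.4000 + 0.1·0.6000) ≈ 0.8500
After 'absent': P(author P) = 0.15·0.8500 / (0.15·0.8500 + 0.9·0.1500) ≈ 0.4857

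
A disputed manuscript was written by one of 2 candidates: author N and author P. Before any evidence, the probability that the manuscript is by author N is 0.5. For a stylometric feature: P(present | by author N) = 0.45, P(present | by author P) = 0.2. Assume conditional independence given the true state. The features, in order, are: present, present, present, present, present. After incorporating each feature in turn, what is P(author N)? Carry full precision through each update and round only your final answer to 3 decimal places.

After 'present': P(author N) = 0.45·0.5000 / (0.45·0.5000 + 0.2·0.5000) ≈ 0.6923
After 'present': P(author N) = 0.45·0.6923 / (0.45·0.6923 + 0.2·0.3077) ≈ 0.8351
After 'present': P(author N) = 0.45·0.8351 / (0.45·0.8351 + 0.2·0.1649) ≈ 0.9193
After 'present': P(author N) = 0.45·0.9193 / (0.45·0.9193 + 0.2·0.0807) ≈ 0.9624
After 'present': P(author N) = 0.45·0.9624 / (0.45·0.9624 + 0.2·0.0376) ≈ 0.9830

0.983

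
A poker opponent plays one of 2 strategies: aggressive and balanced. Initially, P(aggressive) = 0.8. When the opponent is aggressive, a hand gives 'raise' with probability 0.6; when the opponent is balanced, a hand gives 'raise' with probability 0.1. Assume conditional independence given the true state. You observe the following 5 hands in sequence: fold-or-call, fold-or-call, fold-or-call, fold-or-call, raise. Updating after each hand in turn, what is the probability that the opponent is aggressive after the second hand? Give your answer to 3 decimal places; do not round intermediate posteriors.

After 'fold-or-call': P(aggressive) = 0.4·0.8000 / (0.4·0.8000 + 0.9·0.2000) ≈ 0.6400
After 'fold-or-call': P(aggressive) = 0.4·0.6400 / (0.4·0.6400 + 0.9·0.3600) ≈ 0.4414

0.441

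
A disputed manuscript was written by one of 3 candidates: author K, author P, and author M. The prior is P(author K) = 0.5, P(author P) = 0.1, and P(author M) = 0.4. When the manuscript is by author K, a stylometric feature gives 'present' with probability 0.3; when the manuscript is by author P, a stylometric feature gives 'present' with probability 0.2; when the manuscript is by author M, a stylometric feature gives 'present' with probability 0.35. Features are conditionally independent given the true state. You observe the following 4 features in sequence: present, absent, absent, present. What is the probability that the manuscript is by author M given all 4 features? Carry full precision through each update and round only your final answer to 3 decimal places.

0.457

After 'present': normaliser = 0.3·0.5000 + 0.2·0.1000 + 0.35·0.4000; P(author K) ≈ 0.4839, P(author P) ≈ 0.0645, P(author M) ≈ 0.4516
After 'absent': normaliser = 0.7·0.4839 + 0.8·0.0645 + 0.65·0.4516; P(author K) ≈ 0.4953, P(author P) ≈ 0.0755, P(author M) ≈ 0.4292
After 'absent': normaliser = 0.7·0.4953 + 0.8·0.0755 + 0.65·0.4292; P(author K) ≈ 0.5053, P(author P) ≈ 0.0880, P(author M) ≈ 0.4067
After 'present': normaliser = 0.3·0.5053 + 0.2·0.0880 + 0.35·0.4067; P(author K) ≈ 0.4866, P(author P) ≈ 0.0565, P(author M) ≈ 0.4569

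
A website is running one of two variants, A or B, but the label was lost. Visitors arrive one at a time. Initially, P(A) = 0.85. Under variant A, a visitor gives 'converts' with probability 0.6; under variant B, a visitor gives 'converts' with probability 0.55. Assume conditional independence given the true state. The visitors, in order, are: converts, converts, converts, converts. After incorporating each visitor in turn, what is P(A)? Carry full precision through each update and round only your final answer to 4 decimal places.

0.8892

After 'converts': P(A) = 0.6·0.8500 / (0.6·0.8500 + 0.55·0.1500) ≈ 0.8608
After 'converts': P(A) = 0.6·0.8608 / (0.6·0.8608 + 0.55·0.1392) ≈ 0.8709
After 'converts': P(A) = 0.6·0.8709 / (0.6·0.8709 + 0.55·0.1291) ≈ 0.8803
After 'converts': P(A) = 0.6·0.8803 / (0.6·0.8803 + 0.55·0.1197) ≈ 0.8892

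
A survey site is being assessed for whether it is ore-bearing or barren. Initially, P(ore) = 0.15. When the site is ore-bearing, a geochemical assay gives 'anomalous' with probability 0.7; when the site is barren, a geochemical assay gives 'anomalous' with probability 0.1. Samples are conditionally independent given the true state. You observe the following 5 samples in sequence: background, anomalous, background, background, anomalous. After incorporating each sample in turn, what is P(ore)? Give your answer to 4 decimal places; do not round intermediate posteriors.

0.2426

After 'background': P(ore) = 0.3·0.1500 / (0.3·0.1500 + 0.9·0.8500) ≈ 0.0556
After 'anomalous': P(ore) = 0.7·0.0556 / (0.7·0.0556 + 0.1·0.9444) ≈ 0.2917
After 'background': P(ore) = 0.3·0.2917 / (0.3·0.2917 + 0.9·0.7083) ≈ 0.1207
After 'background': P(ore) = 0.3·0.1207 / (0.3·0.1207 + 0.9·0.8793) ≈ 0.0437
After 'anomalous': P(ore) = 0.7·0.0437 / (0.7·0.0437 + 0.1·0.9563) ≈ 0.2426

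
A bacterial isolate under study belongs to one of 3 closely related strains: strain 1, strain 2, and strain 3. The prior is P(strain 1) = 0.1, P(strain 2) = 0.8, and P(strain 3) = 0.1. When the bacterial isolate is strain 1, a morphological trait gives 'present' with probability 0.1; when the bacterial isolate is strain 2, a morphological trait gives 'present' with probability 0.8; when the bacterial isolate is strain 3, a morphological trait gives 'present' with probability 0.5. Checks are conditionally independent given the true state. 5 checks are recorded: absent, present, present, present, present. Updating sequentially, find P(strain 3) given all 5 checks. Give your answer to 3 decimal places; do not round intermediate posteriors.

0.046

After 'absent': normaliser = 0.9·0.1000 + 0.2·0.8000 + 0.5·0.1000; P(strain 1) ≈ 0.3000, P(strain 2) ≈ 0.5333, P(strain 3) ≈ 0.1667
After 'present': normaliser = 0.1·0.3000 + 0.8·0.5333 + 0.5·0.1667; P(strain 1) ≈ 0.0556, P(strain 2) ≈ 0.7901, P(strain 3) ≈ 0.1543
After 'present': normaliser = 0.1·0.0556 + 0.8·0.7901 + 0.5·0.1543; P(strain 1) ≈ 0.0078, P(strain 2) ≈ 0.8843, P(strain 3) ≈ 0.1079
After 'present': normaliser = 0.1·0.0078 + 0.8·0.8843 + 0.5·0.1079; P(strain 1) ≈ 0.0010, P(strain 2) ≈ 0.9282, P(strain 3) ≈ 0.0708
After 'present': normaliser = 0.1·0.0010 + 0.8·0.9282 + 0.5·0.0708; P(strain 1) ≈ 0.0001, P(strain 2) ≈ 0.9544, P(strain 3) ≈ 0.0455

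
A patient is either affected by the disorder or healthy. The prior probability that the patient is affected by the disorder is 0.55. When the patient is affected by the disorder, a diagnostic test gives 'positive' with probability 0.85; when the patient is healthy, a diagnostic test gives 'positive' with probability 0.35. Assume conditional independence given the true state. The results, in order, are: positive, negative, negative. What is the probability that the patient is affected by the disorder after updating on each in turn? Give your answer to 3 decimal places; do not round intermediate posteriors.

0.136

After 'positive': P(affected) = 0.85·0.5500 / (0.85·0.5500 + 0.35·0.4500) ≈ 0.7480
After 'negative': P(affected) = 0.15·0.7480 / (0.15·0.7480 + 0.65·0.2520) ≈ 0.4065
After 'negative': P(affected) = 0.15·0.4065 / (0.15·0.4065 + 0.65·0.5935) ≈ 0.1365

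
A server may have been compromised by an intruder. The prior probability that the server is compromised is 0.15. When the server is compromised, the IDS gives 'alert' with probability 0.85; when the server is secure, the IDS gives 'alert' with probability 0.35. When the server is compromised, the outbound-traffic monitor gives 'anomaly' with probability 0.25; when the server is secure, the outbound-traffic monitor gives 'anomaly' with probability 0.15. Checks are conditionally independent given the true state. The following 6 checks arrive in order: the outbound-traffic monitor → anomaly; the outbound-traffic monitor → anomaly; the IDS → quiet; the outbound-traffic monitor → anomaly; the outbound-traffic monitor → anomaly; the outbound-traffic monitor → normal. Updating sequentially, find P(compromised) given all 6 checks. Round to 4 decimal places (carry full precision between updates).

0.2171

Each posterior becomes the prior for the next update.
After the outbound-traffic monitor='anomaly': P(compromised) = 0.25·0.1500 / (0.25·0.1500 + 0.15·0.8500) ≈ 0.2273
After the outbound-traffic monitor='anomaly': P(compromised) = 0.25·0.2273 / (0.25·0.2273 + 0.15·0.7727) ≈ 0.3289
After the IDS='quiet': P(compromised) = 0.15·0.3289 / (0.15·0.3289 + 0.65·0.6711) ≈ 0.1016
After the outbound-traffic monitor='anomaly': P(compromised) = 0.25·0.1016 / (0.25·0.1016 + 0.15·0.8984) ≈ 0.1586
After the outbound-traffic monitor='anomaly': P(compromised) = 0.25·0.1586 / (0.25·0.1586 + 0.15·0.8414) ≈ 0.2391
After the outbound-traffic monitor='normal': P(compromised) = 0.75·0.2391 / (0.75·0.2391 + 0.85·0.7609) ≈ 0.2171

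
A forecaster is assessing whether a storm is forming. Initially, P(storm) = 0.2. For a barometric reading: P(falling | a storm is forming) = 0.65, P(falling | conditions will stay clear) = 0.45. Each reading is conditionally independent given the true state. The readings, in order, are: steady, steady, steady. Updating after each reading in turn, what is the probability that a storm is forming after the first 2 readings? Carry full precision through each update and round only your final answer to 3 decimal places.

0.092

Each posterior becomes the prior for the next update.
After 'steady': P(storm) = 0.35·0.2000 / (0.35·0.2000 + 0.55·0.8000) ≈ 0.1373
After 'steady': P(storm) = 0.35·0.1373 / (0.35·0.1373 + 0.55·0.8627) ≈ 0.0919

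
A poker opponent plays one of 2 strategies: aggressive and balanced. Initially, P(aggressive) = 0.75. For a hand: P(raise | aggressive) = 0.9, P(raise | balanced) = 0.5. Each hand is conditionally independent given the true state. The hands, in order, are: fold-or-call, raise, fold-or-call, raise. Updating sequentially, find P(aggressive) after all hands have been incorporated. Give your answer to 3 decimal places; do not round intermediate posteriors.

Each posterior becomes the prior for the next update.
After 'fold-or-call': P(aggressive) = 0.1·0.7500 / (0.1·0.7500 + 0.5·0.2500) ≈ 0.3750
After 'raise': P(aggressive) = 0.9·0.3750 / (0.9·0.3750 + 0.5·0.6250) ≈ 0.5192
After 'fold-or-call': P(aggressive) = 0.1·0.5192 / (0.1·0.5192 + 0.5·0.4808) ≈ 0.1776
After 'raise': P(aggressive) = 0.9·0.1776 / (0.9·0.1776 + 0.5·0.8224) ≈ 0.2800

0.280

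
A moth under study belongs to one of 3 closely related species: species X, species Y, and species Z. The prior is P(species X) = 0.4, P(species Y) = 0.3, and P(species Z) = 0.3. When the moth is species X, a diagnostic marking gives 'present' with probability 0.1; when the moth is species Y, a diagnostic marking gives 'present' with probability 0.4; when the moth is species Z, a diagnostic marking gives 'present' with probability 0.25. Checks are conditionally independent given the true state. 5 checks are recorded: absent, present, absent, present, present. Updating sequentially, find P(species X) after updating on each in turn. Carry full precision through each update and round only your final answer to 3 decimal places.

After 'absent': normaliser = 0.9·0.4000 + 0.6·0.3000 + 0.75·0.3000; P(species X) ≈ 0.4706, P(species Y) ≈ 0.2353, P(species Z) ≈ 0.2941
After 'present': normaliser = 0.1·0.4706 + 0.4·0.2353 + 0.25·0.2941; P(species X) ≈ 0.2192, P(species Y) ≈ 0.4384, P(species Z) ≈ 0.3425
After 'absent': normaliser = 0.9·0.2192 + 0.6·0.4384 + 0.75·0.3425; P(species X) ≈ 0.2751, P(species Y) ≈ 0.3668, P(species Z) ≈ 0.3582
After 'present': normaliser = 0.1·0.2751 + 0.4·0.3668 + 0.25·0.3582; P(species X) ≈ 0.1043, P(species Y) ≈ 0.5562, P(species Z) ≈ 0.3395
After 'present': normaliser = 0.1·0.1043 + 0.4·0.5562 + 0.25·0.3395; P(species X) ≈ 0.0328, P(species Y) ≈ 0.7001, P(species Z) ≈ 0.2671

0.033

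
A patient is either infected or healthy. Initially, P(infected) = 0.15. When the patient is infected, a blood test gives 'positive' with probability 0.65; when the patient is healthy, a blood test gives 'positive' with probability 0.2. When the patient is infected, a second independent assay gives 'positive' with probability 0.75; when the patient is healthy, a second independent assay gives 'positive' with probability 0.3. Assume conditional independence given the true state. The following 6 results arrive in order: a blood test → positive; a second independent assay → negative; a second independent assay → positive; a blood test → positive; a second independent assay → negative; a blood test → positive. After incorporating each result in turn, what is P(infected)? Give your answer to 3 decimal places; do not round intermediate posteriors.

0.659

After a blood test='positive': P(infected) = 0.65·0.1500 / (0.65·0.1500 + 0.2·0.8500) ≈ 0.3645
After a second independent assay='negative': P(infected) = 0.25·0.3645 / (0.25·0.3645 + 0.7·0.6355) ≈ 0.1700
After a second independent assay='positive': P(infected) = 0.75·0.1700 / (0.75·0.1700 + 0.3·0.8300) ≈ 0.3387
After a blood test='positive': P(infected) = 0.65·0.3387 / (0.65·0.3387 + 0.2·0.6613) ≈ 0.6247
After a second independent assay='negative': P(infected) = 0.25·0.6247 / (0.25·0.6247 + 0.7·0.3753) ≈ 0.3728
After a blood test='positive': P(infected) = 0.65·0.3728 / (0.65·0.3728 + 0.2·0.6272) ≈ 0.6589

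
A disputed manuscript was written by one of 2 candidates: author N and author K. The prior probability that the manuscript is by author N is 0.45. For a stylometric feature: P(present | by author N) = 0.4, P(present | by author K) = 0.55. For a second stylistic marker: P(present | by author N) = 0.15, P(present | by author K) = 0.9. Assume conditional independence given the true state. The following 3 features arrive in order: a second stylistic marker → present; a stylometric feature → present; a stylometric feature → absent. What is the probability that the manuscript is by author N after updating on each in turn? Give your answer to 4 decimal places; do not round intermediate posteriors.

0.1168

After a second stylistic marker='present': P(author N) = 0.15·0.4500 / (0.15·0.4500 + 0.9·0.5500) ≈ 0.1200
After a stylometric feature='present': P(author N) = 0.4·0.1200 / (0.4·0.1200 + 0.55·0.8800) ≈ 0.0902
After a stylometric feature='absent': P(author N) = 0.6·0.0902 / (0.6·0.0902 + 0.45·0.9098) ≈ 0.1168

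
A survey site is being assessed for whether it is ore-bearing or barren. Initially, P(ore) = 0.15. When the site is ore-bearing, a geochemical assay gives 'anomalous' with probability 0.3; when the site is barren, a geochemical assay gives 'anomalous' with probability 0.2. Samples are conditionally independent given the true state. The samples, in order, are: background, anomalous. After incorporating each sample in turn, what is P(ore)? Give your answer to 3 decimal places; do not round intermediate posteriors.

Each posterior becomes the prior for the next update.
After 'background': P(ore) = 0.7·0.1500 / (0.7·0.1500 + 0.8·0.8500) ≈ 0.1338
After 'anomalous': P(ore) = 0.3·0.1338 / (0.3·0.1338 + 0.2·0.8662) ≈ 0.1881

0.188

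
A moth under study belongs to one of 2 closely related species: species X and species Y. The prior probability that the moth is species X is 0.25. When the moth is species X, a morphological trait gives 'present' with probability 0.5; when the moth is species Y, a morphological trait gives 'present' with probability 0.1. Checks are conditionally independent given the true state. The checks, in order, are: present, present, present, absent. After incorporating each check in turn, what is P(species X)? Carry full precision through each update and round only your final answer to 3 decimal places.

0.959

After 'present': P(species X) = 0.5·0.2500 / (0.5·0.2500 + 0.1·0.7500) ≈ 0.6250
After 'present': P(species X) = 0.5·0.6250 / (0.5·0.6250 + 0.1·0.3750) ≈ 0.8929
After 'present': P(species X) = 0.5·0.8929 / (0.5·0.8929 + 0.1·0.1071) ≈ 0.9766
After 'absent': P(species X) = 0.5·0.9766 / (0.5·0.9766 + 0.9·0.0234) ≈ 0.9586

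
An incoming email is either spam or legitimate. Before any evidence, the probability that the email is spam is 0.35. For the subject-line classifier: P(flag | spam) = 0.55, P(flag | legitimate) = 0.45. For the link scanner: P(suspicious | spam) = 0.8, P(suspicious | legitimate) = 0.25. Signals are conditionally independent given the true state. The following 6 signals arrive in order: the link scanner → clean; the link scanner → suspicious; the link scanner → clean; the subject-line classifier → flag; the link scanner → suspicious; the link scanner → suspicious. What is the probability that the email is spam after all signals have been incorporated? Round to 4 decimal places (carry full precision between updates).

Apply Bayes' rule sequentially, carrying P(spam) forward.
After the link scanner='clean': P(spam) = 0.2·0.3500 / (0.2·0.3500 + 0.75·0.6500) ≈ 0.1256
After the link scanner='suspicious': P(spam) = 0.8·0.1256 / (0.8·0.1256 + 0.25·0.8744) ≈ 0.3148
After the link scanner='clean': P(spam) = 0.2·0.3148 / (0.2·0.3148 + 0.75·0.6852) ≈ 0.1092
After the subject-line classifier='flag': P(spam) = 0.55·0.1092 / (0.55·0.1092 + 0.45·0.8908) ≈ 0.1303
After the link scanner='suspicious': P(spam) = 0.8·0.1303 / (0.8·0.1303 + 0.25·0.8697) ≈ 0.3240
After the link scanner='suspicious': P(spam) = 0.8·0.3240 / (0.8·0.3240 + 0.25·0.6760) ≈ 0.6053

0.6053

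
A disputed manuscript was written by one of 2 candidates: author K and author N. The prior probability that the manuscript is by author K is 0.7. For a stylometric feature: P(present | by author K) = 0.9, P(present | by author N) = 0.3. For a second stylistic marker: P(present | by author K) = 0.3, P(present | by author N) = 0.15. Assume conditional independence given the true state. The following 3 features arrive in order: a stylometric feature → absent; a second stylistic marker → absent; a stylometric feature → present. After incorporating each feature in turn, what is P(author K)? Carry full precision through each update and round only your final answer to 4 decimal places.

After a stylometric feature='absent': P(author K) = 0.1·0.7000 / (0.1·0.7000 + 0.7·0.3000) ≈ 0.2500
After a second stylistic marker='absent': P(author K) = 0.7·0.2500 / (0.7·0.2500 + 0.85·0.7500) ≈ 0.2154
After a stylometric feature='present': P(author K) = 0.9·0.2154 / (0.9·0.2154 + 0.3·0.7846) ≈ 0.4516

0.4516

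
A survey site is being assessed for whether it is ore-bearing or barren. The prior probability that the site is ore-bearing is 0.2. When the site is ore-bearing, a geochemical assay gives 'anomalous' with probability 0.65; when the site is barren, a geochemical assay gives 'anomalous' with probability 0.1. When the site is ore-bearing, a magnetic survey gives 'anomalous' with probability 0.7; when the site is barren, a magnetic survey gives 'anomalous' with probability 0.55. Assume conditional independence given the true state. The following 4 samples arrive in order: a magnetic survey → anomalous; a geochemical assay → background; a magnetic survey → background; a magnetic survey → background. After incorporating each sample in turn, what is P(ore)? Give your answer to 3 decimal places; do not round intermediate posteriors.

0.052

Each posterior becomes the prior for the next update.
After a magnetic survey='anomalous': P(ore) = 0.7·0.2000 / (0.7·0.2000 + 0.55·0.8000) ≈ 0.2414
After a geochemical assay='background': P(ore) = 0.35·0.2414 / (0.35·0.2414 + 0.9·0.7586) ≈ 0.1101
After a magnetic survey='background': P(ore) = 0.3·0.1101 / (0.3·0.1101 + 0.45·0.8899) ≈ 0.0762
After a magnetic survey='background': P(ore) = 0.3·0.0762 / (0.3·0.0762 + 0.45·0.9238) ≈ 0.0521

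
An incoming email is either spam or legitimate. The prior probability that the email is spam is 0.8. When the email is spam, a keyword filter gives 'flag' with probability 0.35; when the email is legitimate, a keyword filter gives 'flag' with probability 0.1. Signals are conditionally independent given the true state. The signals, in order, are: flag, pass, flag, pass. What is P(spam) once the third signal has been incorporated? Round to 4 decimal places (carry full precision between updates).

0.9725

After 'flag': P(spam) = 0.35·0.8000 / (0.35·0.8000 + 0.1·0.2000) ≈ 0.9333
After 'pass': P(spam) = 0.65·0.9333 / (0.65·0.9333 + 0.9·0.0667) ≈ 0.9100
After 'flag': P(spam) = 0.35·0.9100 / (0.35·0.9100 + 0.1·0.0900) ≈ 0.9725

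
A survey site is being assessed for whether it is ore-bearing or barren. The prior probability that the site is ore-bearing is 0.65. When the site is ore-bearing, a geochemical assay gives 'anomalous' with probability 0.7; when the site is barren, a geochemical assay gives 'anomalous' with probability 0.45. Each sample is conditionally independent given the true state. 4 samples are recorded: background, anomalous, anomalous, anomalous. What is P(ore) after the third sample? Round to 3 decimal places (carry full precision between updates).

0.710

Each posterior becomes the prior for the next update.
After 'background': P(ore) = 0.3·0.6500 / (0.3·0.6500 + 0.55·0.3500) ≈ 0.5032
After 'anomalous': P(ore) = 0.7·0.5032 / (0.7·0.5032 + 0.45·0.4968) ≈ 0.6118
After 'anomalous': P(ore) = 0.7·0.6118 / (0.7·0.6118 + 0.45·0.3882) ≈ 0.7102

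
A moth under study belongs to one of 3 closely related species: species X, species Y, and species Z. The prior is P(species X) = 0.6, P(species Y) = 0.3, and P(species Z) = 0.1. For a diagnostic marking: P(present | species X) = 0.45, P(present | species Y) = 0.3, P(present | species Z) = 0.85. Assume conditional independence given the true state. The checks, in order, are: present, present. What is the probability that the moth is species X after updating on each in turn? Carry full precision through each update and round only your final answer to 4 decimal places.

Apply Bayes' rule sequentially, carrying P(species X) forward.
After 'present': normaliser = 0.45·0.6000 + 0.3·0.3000 + 0.85·0.1000; P(species X) ≈ 0.6067, P(species Y) ≈ 0.2022, P(species Z) ≈ 0.1910
After 'present': normaliser = 0.45·0.6067 + 0.3·0.2022 + 0.85·0.1910; P(species X) ≈ 0.5504, P(species Y) ≈ 0.1223, P(species Z) ≈ 0.3273

0.5504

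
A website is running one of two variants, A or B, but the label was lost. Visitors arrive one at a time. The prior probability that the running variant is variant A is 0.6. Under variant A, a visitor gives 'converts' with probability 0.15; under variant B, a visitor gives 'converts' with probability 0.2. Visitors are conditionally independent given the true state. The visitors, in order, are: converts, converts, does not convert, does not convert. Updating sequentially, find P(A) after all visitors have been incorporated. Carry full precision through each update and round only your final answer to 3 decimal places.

0.488

After 'converts': P(A) = 0.15·0.6000 / (0.15·0.6000 + 0.2·0.4000) ≈ 0.5294
After 'converts': P(A) = 0.15·0.5294 / (0.15·0.5294 + 0.2·0.4706) ≈ 0.4576
After 'does not convert': P(A) = 0.85·0.4576 / (0.85·0.4576 + 0.8·0.5424) ≈ 0.4727
After 'does not convert': P(A) = 0.85·0.4727 / (0.85·0.4727 + 0.8·0.5273) ≈ 0.4878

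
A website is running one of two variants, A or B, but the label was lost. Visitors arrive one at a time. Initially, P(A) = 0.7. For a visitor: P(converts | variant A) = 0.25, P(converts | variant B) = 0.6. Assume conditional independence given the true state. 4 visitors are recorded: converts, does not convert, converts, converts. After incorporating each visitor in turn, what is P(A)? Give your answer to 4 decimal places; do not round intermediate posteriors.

After 'converts': P(A) = 0.25·0.7000 / (0.25·0.7000 + 0.6·0.3000) ≈ 0.4930
After 'does not convert': P(A) = 0.75·0.4930 / (0.75·0.4930 + 0.4·0.5070) ≈ 0.6458
After 'converts': P(A) = 0.25·0.6458 / (0.25·0.6458 + 0.6·0.3542) ≈ 0.4317
After 'converts': P(A) = 0.25·0.4317 / (0.25·0.4317 + 0.6·0.5683) ≈ 0.2404

0.2404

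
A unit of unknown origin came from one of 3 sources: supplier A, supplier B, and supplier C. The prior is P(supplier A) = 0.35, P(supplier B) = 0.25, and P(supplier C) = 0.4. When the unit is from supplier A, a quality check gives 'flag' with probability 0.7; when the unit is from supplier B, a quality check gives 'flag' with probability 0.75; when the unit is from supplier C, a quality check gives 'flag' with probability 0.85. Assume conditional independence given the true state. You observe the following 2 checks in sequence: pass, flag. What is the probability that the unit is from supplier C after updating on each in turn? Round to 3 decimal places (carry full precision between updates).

0.298

After 'pass': normaliser = 0.3·0.3500 + 0.25·0.2500 + 0.15·0.4000; P(supplier A) ≈ 0.4615, P(supplier B) ≈ 0.2747, P(supplier C) ≈ 0.2637
After 'flag': normaliser = 0.7·0.4615 + 0.75·0.2747 + 0.85·0.2637; P(supplier A) ≈ 0.4289, P(supplier B) ≈ 0.2735, P(supplier C) ≈ 0.2976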